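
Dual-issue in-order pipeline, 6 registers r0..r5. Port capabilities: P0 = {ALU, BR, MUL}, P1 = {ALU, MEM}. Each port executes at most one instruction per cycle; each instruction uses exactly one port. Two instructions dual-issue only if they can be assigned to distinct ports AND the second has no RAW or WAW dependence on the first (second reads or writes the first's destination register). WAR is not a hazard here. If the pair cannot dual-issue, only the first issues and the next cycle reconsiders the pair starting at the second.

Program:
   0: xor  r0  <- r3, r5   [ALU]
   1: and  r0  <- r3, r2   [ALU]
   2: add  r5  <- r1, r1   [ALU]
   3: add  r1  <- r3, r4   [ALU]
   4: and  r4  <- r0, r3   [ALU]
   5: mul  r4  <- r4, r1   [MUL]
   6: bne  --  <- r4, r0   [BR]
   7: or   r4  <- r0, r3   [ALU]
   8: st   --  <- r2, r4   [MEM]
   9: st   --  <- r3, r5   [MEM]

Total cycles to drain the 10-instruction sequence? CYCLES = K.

CYCLES = 7

  cy0 -> i0 (xor.ALU) WAW r0
  cy1 -> i1,i2 (and.ALU add.ALU) dual
  cy2 -> i3,i4 (add.ALU and.ALU) dual
  cy3 -> i5 (mul.MUL) no-port MUL/BR
  cy4 -> i6,i7 (bne.BR or.ALU) dual
  cy5 -> i8 (st.MEM) no-port MEM/MEM
  cy6 -> i9 (st.MEM) tail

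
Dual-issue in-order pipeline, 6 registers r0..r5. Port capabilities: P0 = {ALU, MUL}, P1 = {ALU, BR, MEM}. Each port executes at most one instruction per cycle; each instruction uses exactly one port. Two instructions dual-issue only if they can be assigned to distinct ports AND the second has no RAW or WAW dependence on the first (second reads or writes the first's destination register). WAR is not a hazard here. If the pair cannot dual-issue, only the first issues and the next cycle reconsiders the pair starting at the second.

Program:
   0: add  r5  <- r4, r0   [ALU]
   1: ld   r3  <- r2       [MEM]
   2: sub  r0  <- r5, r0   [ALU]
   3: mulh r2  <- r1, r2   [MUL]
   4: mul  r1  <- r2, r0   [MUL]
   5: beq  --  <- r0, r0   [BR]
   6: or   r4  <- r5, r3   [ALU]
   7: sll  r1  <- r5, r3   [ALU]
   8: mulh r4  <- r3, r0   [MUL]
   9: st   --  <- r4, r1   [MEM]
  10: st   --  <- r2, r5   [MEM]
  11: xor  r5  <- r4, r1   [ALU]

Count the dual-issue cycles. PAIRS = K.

  cy0 -> i0/i1 (add.ALU ld.MEM) pair
  cy1 -> i2/i3 (sub.ALU mulh.MUL) pair
  cy2 -> i4/i5 (mul.MUL beq.BR) pair
  cy3 -> i6/i7 (or.ALU sll.ALU) pair
  cy4 -> i8 (mulh.MUL) RAW r4
  cy5 -> i9 (st.MEM) no-port MEM/MEM
  cy6 -> i10/i11 (st.MEM xor.ALU) pair

PAIRS = 5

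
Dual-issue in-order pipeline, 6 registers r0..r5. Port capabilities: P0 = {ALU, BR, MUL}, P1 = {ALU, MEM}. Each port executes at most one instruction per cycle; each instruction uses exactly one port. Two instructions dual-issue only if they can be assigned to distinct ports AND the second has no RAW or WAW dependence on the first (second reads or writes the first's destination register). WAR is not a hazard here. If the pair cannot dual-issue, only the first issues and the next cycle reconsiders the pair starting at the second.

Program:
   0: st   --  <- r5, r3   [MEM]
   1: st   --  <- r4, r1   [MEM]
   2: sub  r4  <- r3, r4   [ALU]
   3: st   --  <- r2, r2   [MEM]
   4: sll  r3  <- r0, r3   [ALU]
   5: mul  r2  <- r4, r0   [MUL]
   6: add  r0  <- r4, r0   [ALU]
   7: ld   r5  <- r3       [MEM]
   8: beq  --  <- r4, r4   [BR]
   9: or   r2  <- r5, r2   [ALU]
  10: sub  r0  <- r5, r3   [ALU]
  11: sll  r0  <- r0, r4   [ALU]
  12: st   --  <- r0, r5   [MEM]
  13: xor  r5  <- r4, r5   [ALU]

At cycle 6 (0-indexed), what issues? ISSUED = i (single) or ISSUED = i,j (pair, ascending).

c0: i0 st.MEM  no-port MEM/MEM
c1: i1/i2 st.MEM+sub.ALU  pair
c2: i3/i4 st.MEM+sll.ALU  pair
c3: i5/i6 mul.MUL+add.ALU  pair
c4: i7/i8 ld.MEM+beq.BR  pair
c5: i9/i10 or.ALU+sub.ALU  pair
c6: i11 sll.ALU  RAW r0
c7: i12/i13 st.MEM+xor.ALU  pair

ISSUED = 11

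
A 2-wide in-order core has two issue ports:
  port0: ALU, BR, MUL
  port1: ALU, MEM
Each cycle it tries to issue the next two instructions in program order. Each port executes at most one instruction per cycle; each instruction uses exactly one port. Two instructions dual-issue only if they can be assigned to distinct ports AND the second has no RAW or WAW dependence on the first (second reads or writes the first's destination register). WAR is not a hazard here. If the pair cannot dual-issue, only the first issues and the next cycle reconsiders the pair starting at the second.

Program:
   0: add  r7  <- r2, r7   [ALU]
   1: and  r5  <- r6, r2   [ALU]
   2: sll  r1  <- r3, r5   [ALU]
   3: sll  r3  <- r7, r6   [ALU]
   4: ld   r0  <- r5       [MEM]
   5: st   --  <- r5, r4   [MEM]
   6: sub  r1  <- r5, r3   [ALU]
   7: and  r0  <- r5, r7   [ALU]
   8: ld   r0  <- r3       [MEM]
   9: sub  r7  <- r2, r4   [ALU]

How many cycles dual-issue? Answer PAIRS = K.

PAIRS = 4

  cy0 -> i0&i1 (add.ALU and.ALU) 2-wide
  cy1 -> i2&i3 (sll.ALU sll.ALU) 2-wide
  cy2 -> i4 (ld.MEM) no-port MEM/MEM
  cy3 -> i5&i6 (st.MEM sub.ALU) 2-wide
  cy4 -> i7 (and.ALU) WAW r0
  cy5 -> i8&i9 (ld.MEM sub.ALU) 2-wide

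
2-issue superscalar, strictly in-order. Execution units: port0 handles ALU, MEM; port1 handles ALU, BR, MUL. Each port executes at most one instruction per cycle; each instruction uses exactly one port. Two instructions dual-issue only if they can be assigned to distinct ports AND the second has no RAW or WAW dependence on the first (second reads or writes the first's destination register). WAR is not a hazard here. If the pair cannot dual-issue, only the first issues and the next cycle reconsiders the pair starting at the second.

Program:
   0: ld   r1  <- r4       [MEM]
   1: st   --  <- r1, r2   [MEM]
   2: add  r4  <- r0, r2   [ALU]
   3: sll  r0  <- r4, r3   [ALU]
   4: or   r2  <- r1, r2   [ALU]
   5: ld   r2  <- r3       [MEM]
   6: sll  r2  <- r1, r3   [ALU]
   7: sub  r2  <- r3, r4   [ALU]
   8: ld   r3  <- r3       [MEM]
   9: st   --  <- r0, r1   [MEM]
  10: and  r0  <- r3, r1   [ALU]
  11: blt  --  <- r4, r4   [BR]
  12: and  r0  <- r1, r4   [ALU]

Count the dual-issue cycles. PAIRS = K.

PAIRS = 5

[0] i0  ld.MEM  -- no-port MEM/MEM
[1] i1&i2  st.MEM add.ALU  -- 2-wide
[2] i3&i4  sll.ALU or.ALU  -- 2-wide
[3] i5  ld.MEM  -- WAW r2
[4] i6  sll.ALU  -- WAW r2
[5] i7&i8  sub.ALU ld.MEM  -- 2-wide
[6] i9&i10  st.MEM and.ALU  -- 2-wide
[7] i11&i12  blt.BR and.ALU  -- 2-wide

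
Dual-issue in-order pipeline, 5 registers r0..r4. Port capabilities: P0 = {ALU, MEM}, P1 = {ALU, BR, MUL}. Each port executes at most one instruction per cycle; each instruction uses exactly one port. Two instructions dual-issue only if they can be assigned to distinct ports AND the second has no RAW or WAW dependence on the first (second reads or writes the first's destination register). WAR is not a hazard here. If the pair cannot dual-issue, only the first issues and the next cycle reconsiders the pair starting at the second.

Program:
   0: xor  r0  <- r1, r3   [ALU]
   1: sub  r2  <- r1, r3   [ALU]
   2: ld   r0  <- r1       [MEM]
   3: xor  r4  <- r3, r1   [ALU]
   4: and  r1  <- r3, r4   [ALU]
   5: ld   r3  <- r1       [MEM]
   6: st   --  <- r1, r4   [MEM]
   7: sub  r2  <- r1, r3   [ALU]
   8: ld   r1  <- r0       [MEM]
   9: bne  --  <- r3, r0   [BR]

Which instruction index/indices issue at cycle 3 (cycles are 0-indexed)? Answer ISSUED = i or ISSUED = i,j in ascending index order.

0. xor.ALU;sub.ALU @i0/i1  | 2-wide
1. ld.MEM;xor.ALU @i2/i3  | 2-wide
2. and.ALU @i4  | RAW r1
3. ld.MEM @i5  | no-port MEM/MEM
4. st.MEM;sub.ALU @i6/i7  | 2-wide
5. ld.MEM;bne.BR @i8/i9  | 2-wide

ISSUED = 5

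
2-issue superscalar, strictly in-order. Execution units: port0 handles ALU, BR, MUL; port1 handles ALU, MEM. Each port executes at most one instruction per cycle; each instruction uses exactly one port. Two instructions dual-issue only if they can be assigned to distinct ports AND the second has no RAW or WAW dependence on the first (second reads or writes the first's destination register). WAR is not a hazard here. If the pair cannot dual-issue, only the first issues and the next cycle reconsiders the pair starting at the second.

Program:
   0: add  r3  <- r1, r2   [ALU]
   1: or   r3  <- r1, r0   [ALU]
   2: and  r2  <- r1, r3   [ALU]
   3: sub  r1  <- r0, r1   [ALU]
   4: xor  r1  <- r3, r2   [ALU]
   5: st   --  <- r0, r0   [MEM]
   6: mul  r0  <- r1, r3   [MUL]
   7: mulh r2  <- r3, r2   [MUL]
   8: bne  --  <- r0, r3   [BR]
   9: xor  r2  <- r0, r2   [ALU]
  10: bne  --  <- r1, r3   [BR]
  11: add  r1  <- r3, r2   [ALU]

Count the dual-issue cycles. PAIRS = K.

[0] i0  add  -- WAW r3
[1] i1  or  -- RAW r3
[2] i2,i3  and+sub  -- 2-wide
[3] i4,i5  xor+st  -- 2-wide
[4] i6  mul  -- no-port MUL/MUL
[5] i7  mulh  -- no-port MUL/BR
[6] i8,i9  bne+xor  -- 2-wide
[7] i10,i11  bne+add  -- 2-wide

PAIRS = 4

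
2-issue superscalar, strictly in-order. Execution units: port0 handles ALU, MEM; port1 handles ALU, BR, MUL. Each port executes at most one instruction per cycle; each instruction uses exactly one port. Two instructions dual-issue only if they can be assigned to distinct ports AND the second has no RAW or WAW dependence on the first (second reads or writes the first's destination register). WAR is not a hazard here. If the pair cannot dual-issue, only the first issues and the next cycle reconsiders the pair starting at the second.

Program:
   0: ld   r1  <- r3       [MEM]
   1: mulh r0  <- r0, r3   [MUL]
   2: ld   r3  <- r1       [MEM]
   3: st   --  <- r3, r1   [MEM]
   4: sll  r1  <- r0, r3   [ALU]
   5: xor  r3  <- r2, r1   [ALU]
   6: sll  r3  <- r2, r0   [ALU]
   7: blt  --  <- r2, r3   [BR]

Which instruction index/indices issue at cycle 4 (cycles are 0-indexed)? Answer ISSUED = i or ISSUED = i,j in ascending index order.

c0: i0/i1 ld.MEM/mulh.MUL  dual
c1: i2 ld.MEM  no-port MEM/MEM
c2: i3/i4 st.MEM/sll.ALU  dual
c3: i5 xor.ALU  WAW r3
c4: i6 sll.ALU  RAW r3
c5: i7 blt.BR  tail

ISSUED = 6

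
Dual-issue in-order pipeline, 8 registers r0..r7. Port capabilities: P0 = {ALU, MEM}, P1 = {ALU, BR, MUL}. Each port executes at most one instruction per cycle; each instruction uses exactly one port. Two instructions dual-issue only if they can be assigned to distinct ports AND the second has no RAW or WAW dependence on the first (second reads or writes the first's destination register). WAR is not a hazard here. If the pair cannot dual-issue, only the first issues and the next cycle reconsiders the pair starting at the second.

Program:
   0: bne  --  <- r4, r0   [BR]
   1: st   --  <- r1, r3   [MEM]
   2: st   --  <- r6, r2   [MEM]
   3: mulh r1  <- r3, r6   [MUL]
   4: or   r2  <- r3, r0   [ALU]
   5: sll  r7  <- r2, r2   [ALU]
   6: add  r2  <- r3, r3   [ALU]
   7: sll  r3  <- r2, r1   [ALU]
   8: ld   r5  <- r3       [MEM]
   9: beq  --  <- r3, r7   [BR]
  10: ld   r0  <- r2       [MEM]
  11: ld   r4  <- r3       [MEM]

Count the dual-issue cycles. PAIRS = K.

0. bne;st @i0&i1  | 2-wide
1. st;mulh @i2&i3  | 2-wide
2. or @i4  | RAW r2
3. sll;add @i5&i6  | 2-wide
4. sll @i7  | RAW r3
5. ld;beq @i8&i9  | 2-wide
6. ld @i10  | no-port MEM/MEM
7. ld @i11  | tail

PAIRS = 4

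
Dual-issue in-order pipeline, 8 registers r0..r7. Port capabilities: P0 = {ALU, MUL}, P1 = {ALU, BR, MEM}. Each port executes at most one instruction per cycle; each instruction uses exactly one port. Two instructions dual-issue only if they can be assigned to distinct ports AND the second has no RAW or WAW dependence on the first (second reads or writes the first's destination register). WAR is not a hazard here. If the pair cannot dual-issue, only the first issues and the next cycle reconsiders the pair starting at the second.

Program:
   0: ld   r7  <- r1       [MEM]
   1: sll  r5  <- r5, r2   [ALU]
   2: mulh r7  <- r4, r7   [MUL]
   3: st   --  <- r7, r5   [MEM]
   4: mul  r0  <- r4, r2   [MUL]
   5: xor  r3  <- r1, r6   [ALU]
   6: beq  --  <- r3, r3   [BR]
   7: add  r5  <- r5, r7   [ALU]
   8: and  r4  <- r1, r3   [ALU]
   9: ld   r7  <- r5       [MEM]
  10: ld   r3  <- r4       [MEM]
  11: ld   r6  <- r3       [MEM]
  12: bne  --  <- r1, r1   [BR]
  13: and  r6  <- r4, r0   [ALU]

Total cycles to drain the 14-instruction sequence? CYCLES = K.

CYCLES = 9

[0] i0/i1  ld+sll  -- 2-wide
[1] i2  mulh  -- RAW r7
[2] i3/i4  st+mul  -- 2-wide
[3] i5  xor  -- RAW r3
[4] i6/i7  beq+add  -- 2-wide
[5] i8/i9  and+ld  -- 2-wide
[6] i10  ld  -- no-port MEM/MEM
[7] i11  ld  -- no-port MEM/BR
[8] i12/i13  bne+and  -- 2-wide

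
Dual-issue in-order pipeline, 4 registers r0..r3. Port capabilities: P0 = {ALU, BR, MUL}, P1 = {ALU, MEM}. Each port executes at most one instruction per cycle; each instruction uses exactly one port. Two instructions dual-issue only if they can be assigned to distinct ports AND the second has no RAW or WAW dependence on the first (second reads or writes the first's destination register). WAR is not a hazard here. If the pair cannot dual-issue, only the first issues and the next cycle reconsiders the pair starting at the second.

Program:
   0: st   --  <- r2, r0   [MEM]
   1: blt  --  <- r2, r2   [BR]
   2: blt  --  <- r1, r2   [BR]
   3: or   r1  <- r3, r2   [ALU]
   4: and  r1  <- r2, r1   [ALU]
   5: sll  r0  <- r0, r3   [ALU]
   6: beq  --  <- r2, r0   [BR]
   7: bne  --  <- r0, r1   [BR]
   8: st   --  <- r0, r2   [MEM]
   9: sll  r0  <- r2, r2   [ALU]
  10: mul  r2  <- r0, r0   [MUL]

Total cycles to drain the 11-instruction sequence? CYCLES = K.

#0 head=0: st;blt i0&i1 dual
#1 head=2: blt;or i2&i3 dual
#2 head=4: and;sll i4&i5 dual
#3 head=6: beq i6 no-port BR/BR
#4 head=7: bne;st i7&i8 dual
#5 head=9: sll i9 RAW r0
#6 head=10: mul i10 tail

CYCLES = 7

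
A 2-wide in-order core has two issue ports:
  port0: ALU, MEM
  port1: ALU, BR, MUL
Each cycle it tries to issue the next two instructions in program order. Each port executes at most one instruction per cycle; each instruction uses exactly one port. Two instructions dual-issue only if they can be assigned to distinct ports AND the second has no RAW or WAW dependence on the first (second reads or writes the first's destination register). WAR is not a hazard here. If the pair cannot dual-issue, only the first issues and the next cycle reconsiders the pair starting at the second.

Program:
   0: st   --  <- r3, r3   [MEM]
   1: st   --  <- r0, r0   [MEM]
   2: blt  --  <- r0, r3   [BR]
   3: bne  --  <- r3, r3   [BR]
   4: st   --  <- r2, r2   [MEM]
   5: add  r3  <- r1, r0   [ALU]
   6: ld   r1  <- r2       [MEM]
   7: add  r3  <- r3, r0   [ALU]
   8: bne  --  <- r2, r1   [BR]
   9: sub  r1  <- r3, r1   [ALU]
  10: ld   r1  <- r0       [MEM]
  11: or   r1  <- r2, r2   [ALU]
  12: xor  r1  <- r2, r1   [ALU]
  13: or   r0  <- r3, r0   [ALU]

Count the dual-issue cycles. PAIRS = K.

PAIRS = 5

[0] i0  st  -- no-port MEM/MEM
[1] i1&i2  st;blt  -- dual
[2] i3&i4  bne;st  -- dual
[3] i5&i6  add;ld  -- dual
[4] i7&i8  add;bne  -- dual
[5] i9  sub  -- WAW r1
[6] i10  ld  -- WAW r1
[7] i11  or  -- RAW+WAW r1
[8] i12&i13  xor;or  -- dual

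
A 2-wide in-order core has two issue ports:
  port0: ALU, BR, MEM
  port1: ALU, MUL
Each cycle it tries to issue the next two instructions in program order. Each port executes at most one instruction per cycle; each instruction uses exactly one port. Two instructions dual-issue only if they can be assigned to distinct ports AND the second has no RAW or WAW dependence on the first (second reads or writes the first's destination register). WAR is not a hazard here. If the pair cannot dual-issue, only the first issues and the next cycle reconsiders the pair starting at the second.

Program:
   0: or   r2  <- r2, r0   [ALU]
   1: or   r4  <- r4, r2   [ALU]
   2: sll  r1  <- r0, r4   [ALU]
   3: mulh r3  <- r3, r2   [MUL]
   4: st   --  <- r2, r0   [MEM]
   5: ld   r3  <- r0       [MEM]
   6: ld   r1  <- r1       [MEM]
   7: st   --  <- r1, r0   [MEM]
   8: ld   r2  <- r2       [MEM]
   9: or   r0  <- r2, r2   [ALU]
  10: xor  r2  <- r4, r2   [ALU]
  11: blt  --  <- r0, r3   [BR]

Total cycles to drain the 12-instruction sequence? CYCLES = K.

CYCLES = 10

0. or.ALU @i0  | RAW r2
1. or.ALU @i1  | RAW r4
2. sll.ALU+mulh.MUL @i2+i3  | dual
3. st.MEM @i4  | no-port MEM/MEM
4. ld.MEM @i5  | no-port MEM/MEM
5. ld.MEM @i6  | no-port MEM/MEM
6. st.MEM @i7  | no-port MEM/MEM
7. ld.MEM @i8  | RAW r2
8. or.ALU+xor.ALU @i9+i10  | dual
9. blt.BR @i11  | tail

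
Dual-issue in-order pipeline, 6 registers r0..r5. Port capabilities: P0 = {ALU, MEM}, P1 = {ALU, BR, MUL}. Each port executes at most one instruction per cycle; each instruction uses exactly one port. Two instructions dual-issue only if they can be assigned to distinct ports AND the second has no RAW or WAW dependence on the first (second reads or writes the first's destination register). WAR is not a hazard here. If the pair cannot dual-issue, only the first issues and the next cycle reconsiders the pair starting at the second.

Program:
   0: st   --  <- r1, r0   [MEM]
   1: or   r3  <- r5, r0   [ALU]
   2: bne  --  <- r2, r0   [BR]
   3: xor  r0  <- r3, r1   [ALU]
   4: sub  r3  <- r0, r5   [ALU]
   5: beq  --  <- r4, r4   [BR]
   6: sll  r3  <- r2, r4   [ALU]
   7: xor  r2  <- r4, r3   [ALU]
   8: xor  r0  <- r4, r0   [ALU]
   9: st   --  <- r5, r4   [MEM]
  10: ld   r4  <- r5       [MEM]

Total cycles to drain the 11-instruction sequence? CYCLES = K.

CYCLES = 7

t=0 i0&i1:st+or ; 2-wide
t=1 i2&i3:bne+xor ; 2-wide
t=2 i4&i5:sub+beq ; 2-wide
t=3 i6:sll ; RAW r3
t=4 i7&i8:xor+xor ; 2-wide
t=5 i9:st ; no-port MEM/MEM
t=6 i10:ld ; tail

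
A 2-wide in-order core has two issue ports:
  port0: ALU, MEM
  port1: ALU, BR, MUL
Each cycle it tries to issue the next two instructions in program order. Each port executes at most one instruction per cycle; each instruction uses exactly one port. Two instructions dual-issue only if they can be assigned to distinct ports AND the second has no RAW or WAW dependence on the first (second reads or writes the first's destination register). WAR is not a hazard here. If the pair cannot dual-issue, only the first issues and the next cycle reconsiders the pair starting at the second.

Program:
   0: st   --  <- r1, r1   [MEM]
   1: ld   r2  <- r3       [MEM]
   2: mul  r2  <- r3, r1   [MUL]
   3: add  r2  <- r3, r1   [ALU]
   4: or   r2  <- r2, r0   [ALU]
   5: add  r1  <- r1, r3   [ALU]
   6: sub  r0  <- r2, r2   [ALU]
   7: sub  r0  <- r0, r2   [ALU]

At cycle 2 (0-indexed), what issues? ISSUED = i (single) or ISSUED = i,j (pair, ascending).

0. st.MEM @i0  | no-port MEM/MEM
1. ld.MEM @i1  | WAW r2
2. mul.MUL @i2  | WAW r2
3. add.ALU @i3  | RAW+WAW r2
4. or.ALU add.ALU @i4/i5  | dual
5. sub.ALU @i6  | RAW+WAW r0
6. sub.ALU @i7  | tail

ISSUED = 2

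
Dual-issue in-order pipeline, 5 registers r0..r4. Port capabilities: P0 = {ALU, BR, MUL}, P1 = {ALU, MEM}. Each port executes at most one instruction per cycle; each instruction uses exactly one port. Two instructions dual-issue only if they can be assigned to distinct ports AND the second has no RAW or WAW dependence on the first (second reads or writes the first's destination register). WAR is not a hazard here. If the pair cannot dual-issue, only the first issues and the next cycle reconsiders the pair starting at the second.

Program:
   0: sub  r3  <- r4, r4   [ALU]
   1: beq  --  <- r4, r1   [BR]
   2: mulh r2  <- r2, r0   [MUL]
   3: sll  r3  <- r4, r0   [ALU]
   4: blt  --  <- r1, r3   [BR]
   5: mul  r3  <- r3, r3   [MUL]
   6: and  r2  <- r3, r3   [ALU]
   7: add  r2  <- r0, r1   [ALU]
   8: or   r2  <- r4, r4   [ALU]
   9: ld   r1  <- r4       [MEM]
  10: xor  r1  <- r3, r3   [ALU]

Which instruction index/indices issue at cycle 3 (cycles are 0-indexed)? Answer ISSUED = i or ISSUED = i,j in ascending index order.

t=0 i0,i1:sub.ALU;beq.BR ; dual
t=1 i2,i3:mulh.MUL;sll.ALU ; dual
t=2 i4:blt.BR ; no-port BR/MUL
t=3 i5:mul.MUL ; RAW r3
t=4 i6:and.ALU ; WAW r2
t=5 i7:add.ALU ; WAW r2
t=6 i8,i9:or.ALU;ld.MEM ; dual
t=7 i10:xor.ALU ; tail

ISSUED = 5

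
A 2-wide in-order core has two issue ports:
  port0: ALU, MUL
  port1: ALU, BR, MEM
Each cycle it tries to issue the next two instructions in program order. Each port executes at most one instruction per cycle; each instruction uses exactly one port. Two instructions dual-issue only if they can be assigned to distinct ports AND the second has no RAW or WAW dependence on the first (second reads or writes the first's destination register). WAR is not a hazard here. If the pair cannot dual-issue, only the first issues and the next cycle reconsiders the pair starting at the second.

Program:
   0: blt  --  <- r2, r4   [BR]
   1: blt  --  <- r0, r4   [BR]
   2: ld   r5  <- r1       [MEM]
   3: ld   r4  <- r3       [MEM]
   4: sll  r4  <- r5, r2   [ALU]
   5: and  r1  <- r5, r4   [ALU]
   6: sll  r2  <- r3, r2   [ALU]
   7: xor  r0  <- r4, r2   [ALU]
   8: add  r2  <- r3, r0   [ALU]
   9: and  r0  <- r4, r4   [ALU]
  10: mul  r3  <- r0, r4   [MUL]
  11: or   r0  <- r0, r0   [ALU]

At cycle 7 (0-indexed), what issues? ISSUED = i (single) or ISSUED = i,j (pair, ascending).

t=0 i0:blt ; no-port BR/BR
t=1 i1:blt ; no-port BR/MEM
t=2 i2:ld ; no-port MEM/MEM
t=3 i3:ld ; WAW r4
t=4 i4:sll ; RAW r4
t=5 i5/i6:and+sll ; pair
t=6 i7:xor ; RAW r0
t=7 i8/i9:add+and ; pair
t=8 i10/i11:mul+or ; pair

ISSUED = 8,9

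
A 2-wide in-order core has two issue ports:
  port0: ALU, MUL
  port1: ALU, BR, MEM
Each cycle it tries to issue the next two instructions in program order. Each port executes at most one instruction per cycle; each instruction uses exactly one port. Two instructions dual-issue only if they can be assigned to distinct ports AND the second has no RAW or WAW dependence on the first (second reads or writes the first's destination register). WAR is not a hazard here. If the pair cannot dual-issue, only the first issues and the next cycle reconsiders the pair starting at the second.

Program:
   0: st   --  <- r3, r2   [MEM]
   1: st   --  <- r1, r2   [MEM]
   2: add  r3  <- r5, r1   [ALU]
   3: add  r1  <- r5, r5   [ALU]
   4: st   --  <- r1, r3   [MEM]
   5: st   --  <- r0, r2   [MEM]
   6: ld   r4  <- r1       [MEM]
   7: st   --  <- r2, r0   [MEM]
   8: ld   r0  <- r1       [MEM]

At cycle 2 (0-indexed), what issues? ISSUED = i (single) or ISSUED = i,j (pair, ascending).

ISSUED = 3

t=0 i0:st.MEM ; no-port MEM/MEM
t=1 i1/i2:st.MEM+add.ALU ; 2-wide
t=2 i3:add.ALU ; RAW r1
t=3 i4:st.MEM ; no-port MEM/MEM
t=4 i5:st.MEM ; no-port MEM/MEM
t=5 i6:ld.MEM ; no-port MEM/MEM
t=6 i7:st.MEM ; no-port MEM/MEM
t=7 i8:ld.MEM ; tail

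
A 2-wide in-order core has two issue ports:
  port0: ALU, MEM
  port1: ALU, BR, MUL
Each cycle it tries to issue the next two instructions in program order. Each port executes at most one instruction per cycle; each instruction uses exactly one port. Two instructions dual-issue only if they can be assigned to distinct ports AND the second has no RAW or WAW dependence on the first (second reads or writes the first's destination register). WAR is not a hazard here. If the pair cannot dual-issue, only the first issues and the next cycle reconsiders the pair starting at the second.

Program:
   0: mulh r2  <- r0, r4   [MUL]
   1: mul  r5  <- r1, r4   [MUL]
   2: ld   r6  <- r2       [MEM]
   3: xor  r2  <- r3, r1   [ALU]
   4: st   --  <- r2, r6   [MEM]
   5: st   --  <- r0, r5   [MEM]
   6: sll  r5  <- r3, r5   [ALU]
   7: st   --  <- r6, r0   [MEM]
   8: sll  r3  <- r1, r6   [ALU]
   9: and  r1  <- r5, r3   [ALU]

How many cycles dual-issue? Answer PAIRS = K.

  cy0 -> i0 (mulh.MUL) no-port MUL/MUL
  cy1 -> i1,i2 (mul.MUL/ld.MEM) dual
  cy2 -> i3 (xor.ALU) RAW r2
  cy3 -> i4 (st.MEM) no-port MEM/MEM
  cy4 -> i5,i6 (st.MEM/sll.ALU) dual
  cy5 -> i7,i8 (st.MEM/sll.ALU) dual
  cy6 -> i9 (and.ALU) tail

PAIRS = 3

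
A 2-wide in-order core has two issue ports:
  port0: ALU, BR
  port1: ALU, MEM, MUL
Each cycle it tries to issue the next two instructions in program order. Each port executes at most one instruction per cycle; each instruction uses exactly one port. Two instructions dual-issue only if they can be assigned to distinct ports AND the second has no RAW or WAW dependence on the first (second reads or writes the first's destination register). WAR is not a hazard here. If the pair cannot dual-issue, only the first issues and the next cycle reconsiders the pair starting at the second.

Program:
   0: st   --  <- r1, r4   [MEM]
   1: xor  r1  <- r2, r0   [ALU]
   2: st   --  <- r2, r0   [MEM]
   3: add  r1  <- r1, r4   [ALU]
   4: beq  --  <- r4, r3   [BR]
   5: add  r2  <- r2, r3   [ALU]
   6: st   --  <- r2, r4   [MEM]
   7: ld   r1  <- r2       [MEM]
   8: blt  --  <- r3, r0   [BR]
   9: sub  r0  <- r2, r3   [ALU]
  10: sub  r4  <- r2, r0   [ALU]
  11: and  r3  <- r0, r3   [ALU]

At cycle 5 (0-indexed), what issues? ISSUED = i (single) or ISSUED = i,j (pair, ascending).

ISSUED = 9

c0: i0/i1 st.MEM xor.ALU  2-wide
c1: i2/i3 st.MEM add.ALU  2-wide
c2: i4/i5 beq.BR add.ALU  2-wide
c3: i6 st.MEM  no-port MEM/MEM
c4: i7/i8 ld.MEM blt.BR  2-wide
c5: i9 sub.ALU  RAW r0
c6: i10/i11 sub.ALU and.ALU  2-wide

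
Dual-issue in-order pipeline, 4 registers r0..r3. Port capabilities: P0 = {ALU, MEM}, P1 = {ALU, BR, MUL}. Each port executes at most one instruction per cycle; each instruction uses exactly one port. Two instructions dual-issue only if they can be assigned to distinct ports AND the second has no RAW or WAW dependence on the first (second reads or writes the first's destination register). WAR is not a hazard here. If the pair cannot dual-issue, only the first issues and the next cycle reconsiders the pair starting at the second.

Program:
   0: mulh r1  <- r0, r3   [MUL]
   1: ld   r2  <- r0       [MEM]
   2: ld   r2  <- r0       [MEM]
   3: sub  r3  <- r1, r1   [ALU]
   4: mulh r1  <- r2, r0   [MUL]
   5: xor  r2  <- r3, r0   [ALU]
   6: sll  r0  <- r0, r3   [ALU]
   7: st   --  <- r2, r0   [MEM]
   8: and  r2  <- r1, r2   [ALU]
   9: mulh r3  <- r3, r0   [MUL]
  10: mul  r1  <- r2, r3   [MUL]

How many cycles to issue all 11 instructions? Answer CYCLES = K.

0. mulh ld @i0+i1  | pair
1. ld sub @i2+i3  | pair
2. mulh xor @i4+i5  | pair
3. sll @i6  | RAW r0
4. st and @i7+i8  | pair
5. mulh @i9  | no-port MUL/MUL
6. mul @i10  | tail

CYCLES = 7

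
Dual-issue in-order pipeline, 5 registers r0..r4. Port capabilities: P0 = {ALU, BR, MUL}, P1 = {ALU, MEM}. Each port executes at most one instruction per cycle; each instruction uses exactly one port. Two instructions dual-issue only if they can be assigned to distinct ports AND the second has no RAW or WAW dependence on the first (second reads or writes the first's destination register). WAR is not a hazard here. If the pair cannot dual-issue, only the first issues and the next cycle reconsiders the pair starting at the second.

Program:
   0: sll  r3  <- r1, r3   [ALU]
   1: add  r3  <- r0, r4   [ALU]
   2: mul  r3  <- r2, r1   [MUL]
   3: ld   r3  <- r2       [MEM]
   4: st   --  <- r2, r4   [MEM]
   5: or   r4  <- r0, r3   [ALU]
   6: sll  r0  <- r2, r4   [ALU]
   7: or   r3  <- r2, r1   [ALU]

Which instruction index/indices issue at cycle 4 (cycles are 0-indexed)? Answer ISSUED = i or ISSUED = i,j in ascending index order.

ISSUED = 4,5

0. sll @i0  | WAW r3
1. add @i1  | WAW r3
2. mul @i2  | WAW r3
3. ld @i3  | no-port MEM/MEM
4. st/or @i4+i5  | 2-wide
5. sll/or @i6+i7  | 2-wide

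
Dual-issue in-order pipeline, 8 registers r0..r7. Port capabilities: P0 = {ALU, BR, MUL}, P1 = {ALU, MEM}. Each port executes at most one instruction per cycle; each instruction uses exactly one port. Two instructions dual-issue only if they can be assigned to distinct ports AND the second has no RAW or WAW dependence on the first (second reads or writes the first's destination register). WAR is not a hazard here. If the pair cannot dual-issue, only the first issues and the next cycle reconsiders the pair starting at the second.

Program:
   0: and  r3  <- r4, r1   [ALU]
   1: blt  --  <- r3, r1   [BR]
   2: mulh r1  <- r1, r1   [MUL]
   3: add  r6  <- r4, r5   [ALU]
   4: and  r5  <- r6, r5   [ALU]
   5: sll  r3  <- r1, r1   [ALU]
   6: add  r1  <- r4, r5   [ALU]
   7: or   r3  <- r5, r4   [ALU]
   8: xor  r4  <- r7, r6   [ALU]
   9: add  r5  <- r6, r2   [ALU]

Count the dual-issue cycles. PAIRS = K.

  cy0 -> i0 (and) RAW r3
  cy1 -> i1 (blt) no-port BR/MUL
  cy2 -> i2,i3 (mulh/add) pair
  cy3 -> i4,i5 (and/sll) pair
  cy4 -> i6,i7 (add/or) pair
  cy5 -> i8,i9 (xor/add) pair

PAIRS = 4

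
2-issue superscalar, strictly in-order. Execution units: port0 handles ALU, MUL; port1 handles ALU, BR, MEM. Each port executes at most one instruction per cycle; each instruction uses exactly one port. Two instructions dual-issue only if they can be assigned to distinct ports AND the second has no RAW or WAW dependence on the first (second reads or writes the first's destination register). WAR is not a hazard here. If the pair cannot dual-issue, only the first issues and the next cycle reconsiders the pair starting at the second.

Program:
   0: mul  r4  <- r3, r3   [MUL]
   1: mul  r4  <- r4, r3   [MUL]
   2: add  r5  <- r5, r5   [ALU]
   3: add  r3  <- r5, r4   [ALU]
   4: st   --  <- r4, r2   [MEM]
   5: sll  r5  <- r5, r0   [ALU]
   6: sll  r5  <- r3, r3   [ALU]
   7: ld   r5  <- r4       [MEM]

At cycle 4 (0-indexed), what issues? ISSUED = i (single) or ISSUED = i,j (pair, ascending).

c0: i0 mul.MUL  no-port MUL/MUL
c1: i1/i2 mul.MUL add.ALU  pair
c2: i3/i4 add.ALU st.MEM  pair
c3: i5 sll.ALU  WAW r5
c4: i6 sll.ALU  WAW r5
c5: i7 ld.MEM  tail

ISSUED = 6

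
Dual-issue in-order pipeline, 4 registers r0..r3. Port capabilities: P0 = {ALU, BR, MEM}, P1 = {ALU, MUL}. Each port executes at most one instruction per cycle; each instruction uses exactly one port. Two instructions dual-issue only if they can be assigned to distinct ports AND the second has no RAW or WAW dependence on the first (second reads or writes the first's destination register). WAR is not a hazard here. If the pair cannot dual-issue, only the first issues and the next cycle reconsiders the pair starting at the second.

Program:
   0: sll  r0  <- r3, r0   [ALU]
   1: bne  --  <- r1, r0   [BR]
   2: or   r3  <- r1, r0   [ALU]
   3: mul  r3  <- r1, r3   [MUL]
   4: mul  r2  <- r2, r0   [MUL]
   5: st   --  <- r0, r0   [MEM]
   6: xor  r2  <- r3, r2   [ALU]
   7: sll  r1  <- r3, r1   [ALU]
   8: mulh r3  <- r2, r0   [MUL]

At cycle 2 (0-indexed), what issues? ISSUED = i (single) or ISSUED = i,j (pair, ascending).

[0] i0  sll  -- RAW r0
[1] i1/i2  bne/or  -- 2-wide
[2] i3  mul  -- no-port MUL/MUL
[3] i4/i5  mul/st  -- 2-wide
[4] i6/i7  xor/sll  -- 2-wide
[5] i8  mulh  -- tail

ISSUED = 3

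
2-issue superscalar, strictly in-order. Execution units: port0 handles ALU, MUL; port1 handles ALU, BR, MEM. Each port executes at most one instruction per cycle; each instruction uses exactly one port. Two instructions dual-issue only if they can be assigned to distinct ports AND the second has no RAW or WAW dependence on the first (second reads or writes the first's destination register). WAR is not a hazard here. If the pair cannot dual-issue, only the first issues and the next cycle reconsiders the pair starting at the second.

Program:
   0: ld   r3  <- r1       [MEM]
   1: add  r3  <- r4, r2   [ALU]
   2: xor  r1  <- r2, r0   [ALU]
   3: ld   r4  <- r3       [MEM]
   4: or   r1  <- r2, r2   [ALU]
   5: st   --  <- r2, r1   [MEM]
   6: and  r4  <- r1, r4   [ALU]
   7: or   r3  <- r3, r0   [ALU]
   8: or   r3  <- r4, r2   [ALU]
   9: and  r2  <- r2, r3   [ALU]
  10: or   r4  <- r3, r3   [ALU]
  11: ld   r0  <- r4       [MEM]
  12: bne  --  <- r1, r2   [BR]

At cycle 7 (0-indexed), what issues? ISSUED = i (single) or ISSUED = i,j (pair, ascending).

  cy0 -> i0 (ld) WAW r3
  cy1 -> i1/i2 (add xor) pair
  cy2 -> i3/i4 (ld or) pair
  cy3 -> i5/i6 (st and) pair
  cy4 -> i7 (or) WAW r3
  cy5 -> i8 (or) RAW r3
  cy6 -> i9/i10 (and or) pair
  cy7 -> i11 (ld) no-port MEM/BR
  cy8 -> i12 (bne) tail

ISSUED = 11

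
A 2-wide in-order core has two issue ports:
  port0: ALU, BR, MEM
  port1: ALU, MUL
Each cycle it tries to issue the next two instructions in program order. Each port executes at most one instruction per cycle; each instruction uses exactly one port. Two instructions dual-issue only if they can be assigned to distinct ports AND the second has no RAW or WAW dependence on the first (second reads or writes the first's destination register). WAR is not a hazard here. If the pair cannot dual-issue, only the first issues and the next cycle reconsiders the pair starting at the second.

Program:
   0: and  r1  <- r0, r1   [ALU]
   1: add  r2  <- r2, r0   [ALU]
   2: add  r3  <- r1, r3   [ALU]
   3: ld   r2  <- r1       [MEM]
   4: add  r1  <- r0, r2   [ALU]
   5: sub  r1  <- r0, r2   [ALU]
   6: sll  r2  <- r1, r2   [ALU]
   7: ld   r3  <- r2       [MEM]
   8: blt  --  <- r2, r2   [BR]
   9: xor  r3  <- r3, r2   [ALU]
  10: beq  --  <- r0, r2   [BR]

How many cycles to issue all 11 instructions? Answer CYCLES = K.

  cy0 -> i0+i1 (and/add) 2-wide
  cy1 -> i2+i3 (add/ld) 2-wide
  cy2 -> i4 (add) WAW r1
  cy3 -> i5 (sub) RAW r1
  cy4 -> i6 (sll) RAW r2
  cy5 -> i7 (ld) no-port MEM/BR
  cy6 -> i8+i9 (blt/xor) 2-wide
  cy7 -> i10 (beq) tail

CYCLES = 8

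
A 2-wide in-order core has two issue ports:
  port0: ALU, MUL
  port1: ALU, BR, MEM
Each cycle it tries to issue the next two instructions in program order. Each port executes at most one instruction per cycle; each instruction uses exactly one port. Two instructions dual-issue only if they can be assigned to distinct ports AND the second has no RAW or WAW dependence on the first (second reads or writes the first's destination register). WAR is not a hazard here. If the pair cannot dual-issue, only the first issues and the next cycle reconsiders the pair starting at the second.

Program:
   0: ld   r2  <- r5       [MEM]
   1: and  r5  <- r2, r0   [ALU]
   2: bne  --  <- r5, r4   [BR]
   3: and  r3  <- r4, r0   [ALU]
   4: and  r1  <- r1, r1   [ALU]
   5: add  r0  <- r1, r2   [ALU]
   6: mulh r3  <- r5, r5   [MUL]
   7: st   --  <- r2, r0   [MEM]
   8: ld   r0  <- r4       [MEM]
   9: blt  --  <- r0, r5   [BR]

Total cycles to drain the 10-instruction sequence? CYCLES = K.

CYCLES = 8

  cy0 -> i0 (ld) RAW r2
  cy1 -> i1 (and) RAW r5
  cy2 -> i2/i3 (bne+and) pair
  cy3 -> i4 (and) RAW r1
  cy4 -> i5/i6 (add+mulh) pair
  cy5 -> i7 (st) no-port MEM/MEM
  cy6 -> i8 (ld) no-port MEM/BR
  cy7 -> i9 (blt) tail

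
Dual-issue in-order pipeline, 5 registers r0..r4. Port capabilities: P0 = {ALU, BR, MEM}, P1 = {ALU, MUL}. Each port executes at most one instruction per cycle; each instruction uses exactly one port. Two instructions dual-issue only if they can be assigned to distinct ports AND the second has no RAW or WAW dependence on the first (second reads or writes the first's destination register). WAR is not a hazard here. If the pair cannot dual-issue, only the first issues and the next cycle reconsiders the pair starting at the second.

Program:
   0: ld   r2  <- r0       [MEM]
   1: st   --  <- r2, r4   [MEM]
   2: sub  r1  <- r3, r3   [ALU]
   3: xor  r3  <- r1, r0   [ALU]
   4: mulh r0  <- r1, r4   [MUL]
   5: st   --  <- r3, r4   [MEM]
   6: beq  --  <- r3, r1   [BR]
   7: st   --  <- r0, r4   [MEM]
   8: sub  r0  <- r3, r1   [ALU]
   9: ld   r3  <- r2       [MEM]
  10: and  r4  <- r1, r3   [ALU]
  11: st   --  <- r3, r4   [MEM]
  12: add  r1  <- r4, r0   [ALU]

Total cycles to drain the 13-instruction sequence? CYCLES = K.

CYCLES = 9

#0 head=0: ld i0 no-port MEM/MEM
#1 head=1: st;sub i1,i2 dual
#2 head=3: xor;mulh i3,i4 dual
#3 head=5: st i5 no-port MEM/BR
#4 head=6: beq i6 no-port BR/MEM
#5 head=7: st;sub i7,i8 dual
#6 head=9: ld i9 RAW r3
#7 head=10: and i10 RAW r4
#8 head=11: st;add i11,i12 dual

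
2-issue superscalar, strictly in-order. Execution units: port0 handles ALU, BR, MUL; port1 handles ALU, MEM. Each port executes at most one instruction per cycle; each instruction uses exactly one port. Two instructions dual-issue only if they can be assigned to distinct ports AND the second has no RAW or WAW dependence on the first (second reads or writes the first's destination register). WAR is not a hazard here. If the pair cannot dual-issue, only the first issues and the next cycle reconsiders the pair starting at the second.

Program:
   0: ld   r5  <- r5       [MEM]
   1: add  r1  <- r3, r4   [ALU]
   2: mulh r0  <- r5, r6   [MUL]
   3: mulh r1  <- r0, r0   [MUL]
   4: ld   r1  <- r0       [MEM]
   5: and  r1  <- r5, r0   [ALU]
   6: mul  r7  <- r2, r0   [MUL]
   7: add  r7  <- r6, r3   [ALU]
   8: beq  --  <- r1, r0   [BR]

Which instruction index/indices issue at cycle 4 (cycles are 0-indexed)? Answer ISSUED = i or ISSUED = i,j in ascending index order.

ISSUED = 5,6

  cy0 -> i0+i1 (ld/add) 2-wide
  cy1 -> i2 (mulh) no-port MUL/MUL
  cy2 -> i3 (mulh) WAW r1
  cy3 -> i4 (ld) WAW r1
  cy4 -> i5+i6 (and/mul) 2-wide
  cy5 -> i7+i8 (add/beq) 2-wide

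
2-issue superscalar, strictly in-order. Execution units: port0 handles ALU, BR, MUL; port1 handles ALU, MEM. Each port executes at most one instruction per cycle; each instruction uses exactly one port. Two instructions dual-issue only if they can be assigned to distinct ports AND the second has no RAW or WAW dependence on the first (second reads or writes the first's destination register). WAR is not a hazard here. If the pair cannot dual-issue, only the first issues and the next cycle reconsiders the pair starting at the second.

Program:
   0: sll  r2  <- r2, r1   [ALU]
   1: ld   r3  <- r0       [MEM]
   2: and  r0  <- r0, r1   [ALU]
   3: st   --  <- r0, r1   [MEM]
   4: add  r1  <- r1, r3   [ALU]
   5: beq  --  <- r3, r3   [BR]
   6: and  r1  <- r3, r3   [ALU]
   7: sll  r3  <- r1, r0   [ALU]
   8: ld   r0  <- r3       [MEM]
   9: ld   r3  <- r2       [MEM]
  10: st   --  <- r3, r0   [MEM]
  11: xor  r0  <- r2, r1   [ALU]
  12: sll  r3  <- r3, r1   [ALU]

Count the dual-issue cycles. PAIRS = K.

PAIRS = 4

t=0 i0,i1:sll.ALU ld.MEM ; 2-wide
t=1 i2:and.ALU ; RAW r0
t=2 i3,i4:st.MEM add.ALU ; 2-wide
t=3 i5,i6:beq.BR and.ALU ; 2-wide
t=4 i7:sll.ALU ; RAW r3
t=5 i8:ld.MEM ; no-port MEM/MEM
t=6 i9:ld.MEM ; no-port MEM/MEM
t=7 i10,i11:st.MEM xor.ALU ; 2-wide
t=8 i12:sll.ALU ; tail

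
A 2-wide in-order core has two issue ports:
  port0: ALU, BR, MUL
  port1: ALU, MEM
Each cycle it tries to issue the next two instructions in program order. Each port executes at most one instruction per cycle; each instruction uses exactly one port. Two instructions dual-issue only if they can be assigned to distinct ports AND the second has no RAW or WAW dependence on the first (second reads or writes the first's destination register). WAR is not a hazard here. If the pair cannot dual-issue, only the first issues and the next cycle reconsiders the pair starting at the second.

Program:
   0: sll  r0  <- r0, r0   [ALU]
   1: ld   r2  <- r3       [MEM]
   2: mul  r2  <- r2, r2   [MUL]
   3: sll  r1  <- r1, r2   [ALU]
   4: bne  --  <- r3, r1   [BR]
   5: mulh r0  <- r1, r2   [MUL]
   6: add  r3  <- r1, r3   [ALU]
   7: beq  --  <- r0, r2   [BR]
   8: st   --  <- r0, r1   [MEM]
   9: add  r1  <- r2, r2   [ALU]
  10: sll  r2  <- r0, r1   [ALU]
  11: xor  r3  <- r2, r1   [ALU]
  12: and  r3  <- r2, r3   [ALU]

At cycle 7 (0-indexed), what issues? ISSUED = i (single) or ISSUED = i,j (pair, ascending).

c0: i0/i1 sll.ALU+ld.MEM  dual
c1: i2 mul.MUL  RAW r2
c2: i3 sll.ALU  RAW r1
c3: i4 bne.BR  no-port BR/MUL
c4: i5/i6 mulh.MUL+add.ALU  dual
c5: i7/i8 beq.BR+st.MEM  dual
c6: i9 add.ALU  RAW r1
c7: i10 sll.ALU  RAW r2
c8: i11 xor.ALU  RAW+WAW r3
c9: i12 and.ALU  tail

ISSUED = 10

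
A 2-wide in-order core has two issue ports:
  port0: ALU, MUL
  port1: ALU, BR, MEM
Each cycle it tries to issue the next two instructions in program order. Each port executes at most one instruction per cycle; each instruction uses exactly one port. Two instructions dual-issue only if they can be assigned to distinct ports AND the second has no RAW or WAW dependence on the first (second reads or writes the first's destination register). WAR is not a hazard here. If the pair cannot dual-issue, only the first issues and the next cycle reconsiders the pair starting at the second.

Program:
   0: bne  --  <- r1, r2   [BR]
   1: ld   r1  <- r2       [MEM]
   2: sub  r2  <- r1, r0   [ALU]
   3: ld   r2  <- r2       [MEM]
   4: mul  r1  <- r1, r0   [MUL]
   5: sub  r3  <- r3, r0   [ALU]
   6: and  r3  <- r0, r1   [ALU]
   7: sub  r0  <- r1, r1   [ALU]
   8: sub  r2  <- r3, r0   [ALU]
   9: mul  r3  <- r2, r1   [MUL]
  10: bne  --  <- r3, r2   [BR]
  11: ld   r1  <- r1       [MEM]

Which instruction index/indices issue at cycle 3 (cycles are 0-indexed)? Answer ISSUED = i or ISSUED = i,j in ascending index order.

#0 head=0: bne.BR i0 no-port BR/MEM
#1 head=1: ld.MEM i1 RAW r1
#2 head=2: sub.ALU i2 RAW+WAW r2
#3 head=3: ld.MEM mul.MUL i3/i4 pair
#4 head=5: sub.ALU i5 WAW r3
#5 head=6: and.ALU sub.ALU i6/i7 pair
#6 head=8: sub.ALU i8 RAW r2
#7 head=9: mul.MUL i9 RAW r3
#8 head=10: bne.BR i10 no-port BR/MEM
#9 head=11: ld.MEM i11 tail

ISSUED = 3,4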